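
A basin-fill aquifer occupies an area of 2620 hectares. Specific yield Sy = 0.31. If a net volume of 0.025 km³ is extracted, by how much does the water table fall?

A = 2620 hectares = 2.62 × 10^7 m²
ΔV = 0.025 km³ = 2.5 × 10^7 m³
Δh = ΔV / (Sy × A) = 2.5 × 10^7 m³ / (0.31 × 2.62 × 10^7 m²) = 3.078 m

Δh ≈ 3.08 m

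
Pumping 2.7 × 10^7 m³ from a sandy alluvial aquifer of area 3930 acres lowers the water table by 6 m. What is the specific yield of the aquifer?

A = 3930 acres = 1.59 × 10^7 m²
Sy = ΔV / (A × Δh) = 2.7 × 10^7 m³ / (1.59 × 10^7 m² × 6 m) = 0.2829

Sy ≈ 0.28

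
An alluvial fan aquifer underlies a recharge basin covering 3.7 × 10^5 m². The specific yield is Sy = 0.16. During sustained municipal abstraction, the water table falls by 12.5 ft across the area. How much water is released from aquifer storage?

ΔV ≈ 2.26 × 10^5 m³

Δh = 12.5 ft = 3.81 m
ΔV = Sy × A × Δh = 0.16 × 3.7 × 10^5 m² × 3.81 m = 2.256 × 10^5 m³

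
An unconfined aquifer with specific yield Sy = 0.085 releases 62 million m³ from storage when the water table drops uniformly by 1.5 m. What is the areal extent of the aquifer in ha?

A ≈ 48600 ha

ΔV = 62 million m³ = 6.2 × 10^7 m³
A = ΔV / (Sy × Δh) = 6.2 × 10^7 / (0.085 × 1.5) = 4.863 × 10^8 m²
A = 4.863 × 10^8 m² = 48630 ha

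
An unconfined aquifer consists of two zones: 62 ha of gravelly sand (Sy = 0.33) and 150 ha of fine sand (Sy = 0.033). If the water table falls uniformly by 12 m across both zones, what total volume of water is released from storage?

A₁ = 62 ha = 6.2 × 10^5 m²; A₂ = 150 ha = 1.5 × 10^6 m²
ΔV₁ = 0.33 × 6.2 × 10^5 × 12 = 2.455 × 10^6 m³
ΔV₂ = 0.033 × 1.5 × 10^6 × 12 = 5.94 × 10^5 m³
ΔV = ΔV₁ + ΔV₂ = 3.049 × 10^6 m³

ΔV ≈ 3.05 × 10^6 m³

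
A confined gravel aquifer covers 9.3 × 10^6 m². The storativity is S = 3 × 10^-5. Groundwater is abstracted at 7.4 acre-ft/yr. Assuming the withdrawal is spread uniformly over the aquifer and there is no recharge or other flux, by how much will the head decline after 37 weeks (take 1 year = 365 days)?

Q = 7.4 acre-ft/yr = 25.01 m³/d
t = 37 weeks = 259 d
ΔV = Q × t = 25.01 m³/d × 259 d = 6477 m³
Δh = ΔV / (S × A) = 6477 / (3 × 10^-5 × 9.3 × 10^6) = 23.21 m

Δh ≈ 23.2 m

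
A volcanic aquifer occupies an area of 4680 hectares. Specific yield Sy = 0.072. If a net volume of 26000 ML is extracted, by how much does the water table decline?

Δh ≈ 7.72 m

A = 4680 hectares = 4.68 × 10^7 m²
ΔV = 26000 ML = 2.6 × 10^7 m³
Δh = ΔV / (Sy × A) = 2.6 × 10^7 m³ / (0.072 × 4.68 × 10^7 m²) = 7.716 m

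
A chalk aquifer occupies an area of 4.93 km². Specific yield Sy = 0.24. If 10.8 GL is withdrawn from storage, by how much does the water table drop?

Δh ≈ 9.13 m

A = 4.93 km² = 4.93 × 10^6 m²
ΔV = 10.8 GL = 1.08 × 10^7 m³
Δh = ΔV / (Sy × A) = 1.08 × 10^7 m³ / (0.24 × 4.93 × 10^6 m²) = 9.128 m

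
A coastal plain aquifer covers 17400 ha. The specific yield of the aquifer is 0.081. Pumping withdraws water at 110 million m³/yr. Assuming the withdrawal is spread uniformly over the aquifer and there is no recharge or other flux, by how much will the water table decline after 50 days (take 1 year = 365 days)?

Δh ≈ 1.07 m

A = 17400 ha = 1.74 × 10^8 m²
Q = 110 million m³/yr = 3.014 × 10^5 m³/d
ΔV = Q × t = 3.014 × 10^5 m³/d × 50 d = 1.507 × 10^7 m³
Δh = ΔV / (Sy × A) = 1.507 × 10^7 / (0.081 × 1.74 × 10^8) = 1.069 m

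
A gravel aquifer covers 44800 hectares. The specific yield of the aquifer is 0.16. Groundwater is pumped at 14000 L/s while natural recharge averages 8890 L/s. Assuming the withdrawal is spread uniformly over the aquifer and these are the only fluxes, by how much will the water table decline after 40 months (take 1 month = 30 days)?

Δh ≈ 7.39 m

A = 44800 hectares = 4.48 × 10^8 m²
Net abstraction = 14000 − 8890 = 5110 L/s
Q_net = 5110 L/s = 4.415 × 10^5 m³/d
t = 40 months = 1200 d
ΔV = Q × t = 4.415 × 10^5 m³/d × 1200 d = 5.298 × 10^8 m³
Δh = ΔV / (Sy × A) = 5.298 × 10^8 / (0.16 × 4.48 × 10^8) = 7.391 m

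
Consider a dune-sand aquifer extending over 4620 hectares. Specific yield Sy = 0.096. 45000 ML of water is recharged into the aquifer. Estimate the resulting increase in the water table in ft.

A = 4620 hectares = 4.62 × 10^7 m²
ΔV = 45000 ML = 4.5 × 10^7 m³
Δh = ΔV / (Sy × A) = 4.5 × 10^7 m³ / (0.096 × 4.62 × 10^7 m²) = 10.15 m
Δh = 10.15 m = 33.29 ft

Δh ≈ 33.3 ft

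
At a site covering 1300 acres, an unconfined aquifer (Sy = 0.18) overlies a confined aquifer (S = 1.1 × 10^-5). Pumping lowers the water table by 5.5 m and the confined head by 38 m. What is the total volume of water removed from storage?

A = 1300 acres = 5.261 × 10^6 m²
Unconfined: ΔV_u = Sy × A × Δh_u = 0.18 × 5.261 × 10^6 × 5.5 = 5.208 × 10^6 m³
Confined: ΔV_c = S × A × Δh_c = 1.1 × 10^-5 × 5.261 × 10^6 × 38 = 2199 m³
Total ΔV = 5.208 × 10^6 + 2199 = 5.211 × 10^6 m³

ΔV ≈ 5.21 × 10^6 m³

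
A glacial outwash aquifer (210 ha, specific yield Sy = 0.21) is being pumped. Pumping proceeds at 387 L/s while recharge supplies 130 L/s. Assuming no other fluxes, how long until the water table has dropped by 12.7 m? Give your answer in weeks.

t ≈ 36 weeks

A = 210 ha = 2.1 × 10^6 m²
ΔV = Sy × A × Δh = 0.21 × 2.1 × 10^6 × 12.7 = 5.601 × 10^6 m³
Net withdrawal = 387 − 130 = 257 L/s = 22200 m³/d
t = ΔV / Q = 5.601 × 10^6 m³ / 22200 m³/d = 252.2 d
t = 252.2 d ≈ 36.03 weeks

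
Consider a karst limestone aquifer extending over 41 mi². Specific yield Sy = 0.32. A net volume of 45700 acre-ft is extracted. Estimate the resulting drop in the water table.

A = 41 mi² = 1.062 × 10^8 m²
ΔV = 45700 acre-ft = 5.637 × 10^7 m³
Δh = ΔV / (Sy × A) = 5.637 × 10^7 m³ / (0.32 × 1.062 × 10^8 m²) = 1.659 m

Δh ≈ 1.66 m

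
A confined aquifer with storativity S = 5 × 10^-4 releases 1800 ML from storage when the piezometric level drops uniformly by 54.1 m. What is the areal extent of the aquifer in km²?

ΔV = 1800 ML = 1.8 × 10^6 m³
A = ΔV / (S × Δh) = 1.8 × 10^6 / (5 × 10^-4 × 54.1) = 6.654 × 10^7 m²
A = 6.654 × 10^7 m² = 66.54 km²

A ≈ 66.5 km²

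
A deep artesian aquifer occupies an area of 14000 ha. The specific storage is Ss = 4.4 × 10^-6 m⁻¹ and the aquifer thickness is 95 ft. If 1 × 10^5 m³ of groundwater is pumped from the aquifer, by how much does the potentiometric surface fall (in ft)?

Δh ≈ 18.4 ft

b = 95 ft = 28.96 m
S = Ss × b = 4.4 × 10^-6 m⁻¹ × 28.96 m = 1.274 × 10^-4
A = 14000 ha = 1.4 × 10^8 m²
Δh = ΔV / (S × A) = 1 × 10^5 m³ / (1.274 × 10^-4 × 1.4 × 10^8 m²) = 5.606 m
Δh = 5.606 m = 18.39 ft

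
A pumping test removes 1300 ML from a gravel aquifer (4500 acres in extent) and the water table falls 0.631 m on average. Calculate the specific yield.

A = 4500 acres = 1.821 × 10^7 m²
ΔV = 1300 ML = 1.3 × 10^6 m³
Sy = ΔV / (A × Δh) = 1.3 × 10^6 m³ / (1.821 × 10^7 m² × 0.631 m) = 0.1131

Sy ≈ 0.11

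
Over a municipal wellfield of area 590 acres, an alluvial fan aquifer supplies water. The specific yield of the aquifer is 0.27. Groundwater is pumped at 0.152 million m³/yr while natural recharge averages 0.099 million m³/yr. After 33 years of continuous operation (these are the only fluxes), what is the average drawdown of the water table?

Δh ≈ 2.71 m

A = 590 acres = 2.388 × 10^6 m²
Net abstraction = 0.152 − 0.099 = 0.053 million m³/yr
Q_net = 0.053 million m³/yr = 145.2 m³/d
t = 33 years = 12040 d
ΔV = Q × t = 145.2 m³/d × 12040 d = 1.749 × 10^6 m³
Δh = ΔV / (Sy × A) = 1.749 × 10^6 / (0.27 × 2.388 × 10^6) = 2.713 m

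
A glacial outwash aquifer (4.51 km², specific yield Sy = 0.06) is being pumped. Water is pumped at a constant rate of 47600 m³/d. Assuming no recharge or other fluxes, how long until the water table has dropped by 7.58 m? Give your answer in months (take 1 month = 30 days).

A = 4.51 km² = 4.51 × 10^6 m²
ΔV = Sy × A × Δh = 0.06 × 4.51 × 10^6 × 7.58 = 2.051 × 10^6 m³
t = ΔV / Q = 2.051 × 10^6 m³ / 47600 m³/d = 43.09 d
t = 43.09 d ≈ 1.436 months

t ≈ 1.44 months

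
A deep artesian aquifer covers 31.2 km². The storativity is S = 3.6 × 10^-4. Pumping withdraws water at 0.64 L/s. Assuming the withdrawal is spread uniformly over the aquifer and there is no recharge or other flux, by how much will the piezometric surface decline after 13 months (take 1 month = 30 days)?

A = 31.2 km² = 3.12 × 10^7 m²
Q = 0.64 L/s = 55.3 m³/d
t = 13 months = 390 d
ΔV = Q × t = 55.3 m³/d × 390 d = 21570 m³
Δh = ΔV / (S × A) = 21570 / (3.6 × 10^-4 × 3.12 × 10^7) = 1.92 m

Δh ≈ 1.92 m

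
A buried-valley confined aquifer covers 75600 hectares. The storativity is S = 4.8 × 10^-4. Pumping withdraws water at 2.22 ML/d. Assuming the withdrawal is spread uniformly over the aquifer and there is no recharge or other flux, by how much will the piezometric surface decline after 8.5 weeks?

A = 75600 hectares = 7.56 × 10^8 m²
Q = 2.22 ML/d = 2220 m³/d
t = 8.5 weeks = 59.5 d
ΔV = Q × t = 2220 m³/d × 59.5 d = 1.321 × 10^5 m³
Δh = ΔV / (S × A) = 1.321 × 10^5 / (4.8 × 10^-4 × 7.56 × 10^8) = 0.364 m

Δh ≈ 0.364 m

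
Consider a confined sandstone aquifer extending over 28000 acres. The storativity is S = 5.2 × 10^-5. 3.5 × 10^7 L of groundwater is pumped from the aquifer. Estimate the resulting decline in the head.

Δh ≈ 5.94 m

A = 28000 acres = 1.133 × 10^8 m²
ΔV = 3.5 × 10^7 L = 35000 m³
Δh = ΔV / (S × A) = 35000 m³ / (5.2 × 10^-5 × 1.133 × 10^8 m²) = 5.94 m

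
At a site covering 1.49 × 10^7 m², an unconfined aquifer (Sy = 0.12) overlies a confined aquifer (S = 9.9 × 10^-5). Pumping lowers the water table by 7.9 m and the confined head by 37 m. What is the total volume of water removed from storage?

ΔV ≈ 1.42 × 10^7 m³

Unconfined: ΔV_u = Sy × A × Δh_u = 0.12 × 1.49 × 10^7 × 7.9 = 1.413 × 10^7 m³
Confined: ΔV_c = S × A × Δh_c = 9.9 × 10^-5 × 1.49 × 10^7 × 37 = 54580 m³
Total ΔV = 1.413 × 10^7 + 54580 = 1.418 × 10^7 m³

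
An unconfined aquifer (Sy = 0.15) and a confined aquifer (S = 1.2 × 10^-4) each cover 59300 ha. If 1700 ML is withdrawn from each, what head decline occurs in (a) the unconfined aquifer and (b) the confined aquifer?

A = 59300 ha = 5.93 × 10^8 m²
ΔV = 1700 ML = 1.7 × 10^6 m³
Unconfined: Δh_u = ΔV/(Sy·A) = 1.7 × 10^6/(0.15 × 5.93 × 10^8) = 0.01911 m
Confined: Δh_c = ΔV/(S·A) = 1.7 × 10^6/(1.2 × 10^-4 × 5.93 × 10^8) = 23.89 m

Δh_u ≈ 0.0191 m; Δh_c ≈ 23.9 m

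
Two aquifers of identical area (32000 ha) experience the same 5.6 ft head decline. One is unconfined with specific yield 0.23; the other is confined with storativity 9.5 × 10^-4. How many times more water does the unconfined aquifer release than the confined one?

ΔV_u / ΔV_c ≈ 242

A = 32000 ha = 3.2 × 10^8 m²
Δh = 5.6 ft = 1.707 m
Unconfined: ΔV_u = Sy × A × Δh = 0.23 × 3.2 × 10^8 × 1.707 = 1.256 × 10^8 m³
Confined: ΔV_c = S × A × Δh = 9.5 × 10^-4 × 3.2 × 10^8 × 1.707 = 5.189 × 10^5 m³
Ratio = ΔV_u / ΔV_c = Sy / S = 0.23 / 9.5 × 10^-4 = 242.1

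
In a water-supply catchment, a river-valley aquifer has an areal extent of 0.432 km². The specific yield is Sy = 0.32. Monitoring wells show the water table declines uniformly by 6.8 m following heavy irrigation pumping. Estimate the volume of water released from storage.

ΔV ≈ 9.4 × 10^5 m³

A = 0.432 km² = 4.32 × 10^5 m²
ΔV = Sy × A × Δh = 0.32 × 4.32 × 10^5 m² × 6.8 m = 9.4 × 10^5 m³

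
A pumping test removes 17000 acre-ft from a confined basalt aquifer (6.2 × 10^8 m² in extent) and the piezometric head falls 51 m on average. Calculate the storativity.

ΔV = 17000 acre-ft = 2.097 × 10^7 m³
S = ΔV / (A × Δh) = 2.097 × 10^7 m³ / (6.2 × 10^8 m² × 51 m) = 6.632 × 10^-4

S ≈ 6.6 × 10^-4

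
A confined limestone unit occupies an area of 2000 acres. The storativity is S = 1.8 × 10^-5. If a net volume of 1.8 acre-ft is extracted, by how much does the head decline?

A = 2000 acres = 8.094 × 10^6 m²
ΔV = 1.8 acre-ft = 2220 m³
Δh = ΔV / (S × A) = 2220 m³ / (1.8 × 10^-5 × 8.094 × 10^6 m²) = 15.24 m

Δh ≈ 15.2 m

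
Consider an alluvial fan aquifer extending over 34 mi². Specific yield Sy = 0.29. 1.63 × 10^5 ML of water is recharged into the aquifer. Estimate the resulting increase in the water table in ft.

Δh ≈ 20.9 ft

A = 34 mi² = 8.806 × 10^7 m²
ΔV = 1.63 × 10^5 ML = 1.63 × 10^8 m³
Δh = ΔV / (Sy × A) = 1.63 × 10^8 m³ / (0.29 × 8.806 × 10^7 m²) = 6.383 m
Δh = 6.383 m = 20.94 ft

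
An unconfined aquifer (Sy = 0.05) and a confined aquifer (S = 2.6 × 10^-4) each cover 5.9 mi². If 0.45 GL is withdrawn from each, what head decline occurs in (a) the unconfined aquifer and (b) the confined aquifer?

A = 5.9 mi² = 1.528 × 10^7 m²
ΔV = 0.45 GL = 4.5 × 10^5 m³
Unconfined: Δh_u = ΔV/(Sy·A) = 4.5 × 10^5/(0.05 × 1.528 × 10^7) = 0.589 m
Confined: Δh_c = ΔV/(S·A) = 4.5 × 10^5/(2.6 × 10^-4 × 1.528 × 10^7) = 113.3 m

Δh_u ≈ 0.589 m; Δh_c ≈ 113 m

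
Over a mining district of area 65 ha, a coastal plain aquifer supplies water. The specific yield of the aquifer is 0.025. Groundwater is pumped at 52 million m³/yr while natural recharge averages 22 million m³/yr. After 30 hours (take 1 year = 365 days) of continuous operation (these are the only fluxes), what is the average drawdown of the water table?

Δh ≈ 6.32 m

A = 65 ha = 6.5 × 10^5 m²
Net abstraction = 52 − 22 = 30 million m³/yr
Q_net = 30 million m³/yr = 82190 m³/d
t = 30 hours = 1.25 d
ΔV = Q × t = 82190 m³/d × 1.25 d = 1.027 × 10^5 m³
Δh = ΔV / (Sy × A) = 1.027 × 10^5 / (0.025 × 6.5 × 10^5) = 6.322 m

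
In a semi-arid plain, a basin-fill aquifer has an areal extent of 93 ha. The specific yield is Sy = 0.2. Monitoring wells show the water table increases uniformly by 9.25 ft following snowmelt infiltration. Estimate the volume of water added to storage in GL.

ΔV ≈ 0.524 GL

A = 93 ha = 9.3 × 10^5 m²
Δh = 9.25 ft = 2.819 m
ΔV = Sy × A × Δh = 0.2 × 9.3 × 10^5 m² × 2.819 m = 5.244 × 10^5 m³
ΔV = 5.244 × 10^5 m³ = 0.5244 GL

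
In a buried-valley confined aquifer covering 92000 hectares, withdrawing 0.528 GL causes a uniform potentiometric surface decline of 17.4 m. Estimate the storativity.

S ≈ 3.3 × 10^-5

A = 92000 hectares = 9.2 × 10^8 m²
ΔV = 0.528 GL = 5.28 × 10^5 m³
S = ΔV / (A × Δh) = 5.28 × 10^5 m³ / (9.2 × 10^8 m² × 17.4 m) = 3.298 × 10^-5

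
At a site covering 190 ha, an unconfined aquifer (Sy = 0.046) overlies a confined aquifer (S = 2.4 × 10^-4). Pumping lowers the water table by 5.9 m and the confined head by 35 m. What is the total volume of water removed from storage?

A = 190 ha = 1.9 × 10^6 m²
Unconfined: ΔV_u = Sy × A × Δh_u = 0.046 × 1.9 × 10^6 × 5.9 = 5.157 × 10^5 m³
Confined: ΔV_c = S × A × Δh_c = 2.4 × 10^-4 × 1.9 × 10^6 × 35 = 15960 m³
Total ΔV = 5.157 × 10^5 + 15960 = 5.316 × 10^5 m³

ΔV ≈ 5.32 × 10^5 m³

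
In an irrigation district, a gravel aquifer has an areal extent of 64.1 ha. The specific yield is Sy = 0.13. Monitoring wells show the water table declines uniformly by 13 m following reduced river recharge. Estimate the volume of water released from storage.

ΔV ≈ 1.08 × 10^6 m³

A = 64.1 ha = 6.41 × 10^5 m²
ΔV = Sy × A × Δh = 0.13 × 6.41 × 10^5 m² × 13 m = 1.083 × 10^6 m³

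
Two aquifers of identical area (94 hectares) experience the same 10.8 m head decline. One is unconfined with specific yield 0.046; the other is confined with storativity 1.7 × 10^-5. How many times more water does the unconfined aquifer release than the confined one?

ΔV_u / ΔV_c ≈ 2710

A = 94 hectares = 9.4 × 10^5 m²
Unconfined: ΔV_u = Sy × A × Δh = 0.046 × 9.4 × 10^5 × 10.8 = 4.67 × 10^5 m³
Confined: ΔV_c = S × A × Δh = 1.7 × 10^-5 × 9.4 × 10^5 × 10.8 = 172.6 m³
Ratio = ΔV_u / ΔV_c = Sy / S = 0.046 / 1.7 × 10^-5 = 2706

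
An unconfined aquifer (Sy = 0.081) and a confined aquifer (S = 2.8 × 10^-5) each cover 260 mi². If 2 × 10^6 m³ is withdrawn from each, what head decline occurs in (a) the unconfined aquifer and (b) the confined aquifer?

A = 260 mi² = 6.734 × 10^8 m²
Unconfined: Δh_u = ΔV/(Sy·A) = 2 × 10^6/(0.081 × 6.734 × 10^8) = 0.03667 m
Confined: Δh_c = ΔV/(S·A) = 2 × 10^6/(2.8 × 10^-5 × 6.734 × 10^8) = 106.1 m

Δh_u ≈ 0.0367 m; Δh_c ≈ 106 m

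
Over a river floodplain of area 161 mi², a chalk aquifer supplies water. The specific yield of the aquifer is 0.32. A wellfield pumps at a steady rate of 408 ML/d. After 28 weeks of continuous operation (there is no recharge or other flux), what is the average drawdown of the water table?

A = 161 mi² = 4.17 × 10^8 m²
Q = 408 ML/d = 4.08 × 10^5 m³/d
t = 28 weeks = 196 d
ΔV = Q × t = 4.08 × 10^5 m³/d × 196 d = 7.997 × 10^7 m³
Δh = ΔV / (Sy × A) = 7.997 × 10^7 / (0.32 × 4.17 × 10^8) = 0.5993 m

Δh ≈ 0.599 m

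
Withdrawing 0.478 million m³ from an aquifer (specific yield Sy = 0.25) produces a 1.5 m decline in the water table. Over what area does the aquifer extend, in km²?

A ≈ 1.27 km²

ΔV = 0.478 million m³ = 4.78 × 10^5 m³
A = ΔV / (Sy × Δh) = 4.78 × 10^5 / (0.25 × 1.5) = 1.275 × 10^6 m²
A = 1.275 × 10^6 m² = 1.275 km²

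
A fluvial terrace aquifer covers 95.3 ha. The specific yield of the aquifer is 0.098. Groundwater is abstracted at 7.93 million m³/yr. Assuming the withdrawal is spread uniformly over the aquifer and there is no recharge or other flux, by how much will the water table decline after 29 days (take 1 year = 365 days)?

Δh ≈ 6.75 m

A = 95.3 ha = 9.53 × 10^5 m²
Q = 7.93 million m³/yr = 21730 m³/d
ΔV = Q × t = 21730 m³/d × 29 d = 6.301 × 10^5 m³
Δh = ΔV / (Sy × A) = 6.301 × 10^5 / (0.098 × 9.53 × 10^5) = 6.746 m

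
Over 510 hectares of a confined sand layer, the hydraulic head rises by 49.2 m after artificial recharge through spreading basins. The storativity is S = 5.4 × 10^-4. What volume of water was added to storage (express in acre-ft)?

ΔV ≈ 110 acre-ft

A = 510 hectares = 5.1 × 10^6 m²
ΔV = S × A × Δh = 5.4 × 10^-4 × 5.1 × 10^6 m² × 49.2 m = 1.355 × 10^5 m³
ΔV = 1.355 × 10^5 m³ = 109.8 acre-ft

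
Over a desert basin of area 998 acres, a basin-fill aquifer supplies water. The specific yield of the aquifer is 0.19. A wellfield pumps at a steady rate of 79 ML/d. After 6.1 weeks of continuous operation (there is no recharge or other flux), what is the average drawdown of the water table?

A = 998 acres = 4.039 × 10^6 m²
Q = 79 ML/d = 79000 m³/d
t = 6.1 weeks = 42.7 d
ΔV = Q × t = 79000 m³/d × 42.7 d = 3.373 × 10^6 m³
Δh = ΔV / (Sy × A) = 3.373 × 10^6 / (0.19 × 4.039 × 10^6) = 4.396 m

Δh ≈ 4.4 m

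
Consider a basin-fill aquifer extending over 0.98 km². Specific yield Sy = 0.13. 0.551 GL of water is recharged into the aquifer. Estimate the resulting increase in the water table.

A = 0.98 km² = 9.8 × 10^5 m²
ΔV = 0.551 GL = 5.51 × 10^5 m³
Δh = ΔV / (Sy × A) = 5.51 × 10^5 m³ / (0.13 × 9.8 × 10^5 m²) = 4.325 m

Δh ≈ 4.32 m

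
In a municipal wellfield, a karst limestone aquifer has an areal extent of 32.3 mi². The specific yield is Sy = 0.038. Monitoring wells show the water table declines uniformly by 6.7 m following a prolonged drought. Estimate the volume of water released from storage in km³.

A = 32.3 mi² = 8.366 × 10^7 m²
ΔV = Sy × A × Δh = 0.038 × 8.366 × 10^7 m² × 6.7 m = 2.13 × 10^7 m³
ΔV = 2.13 × 10^7 m³ = 0.0213 km³

ΔV ≈ 0.0213 km³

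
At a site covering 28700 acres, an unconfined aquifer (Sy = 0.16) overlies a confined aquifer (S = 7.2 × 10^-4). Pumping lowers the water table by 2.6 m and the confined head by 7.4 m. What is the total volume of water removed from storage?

A = 28700 acres = 1.161 × 10^8 m²
Unconfined: ΔV_u = Sy × A × Δh_u = 0.16 × 1.161 × 10^8 × 2.6 = 4.832 × 10^7 m³
Confined: ΔV_c = S × A × Δh_c = 7.2 × 10^-4 × 1.161 × 10^8 × 7.4 = 6.188 × 10^5 m³
Total ΔV = 4.832 × 10^7 + 6.188 × 10^5 = 4.894 × 10^7 m³

ΔV ≈ 4.89 × 10^7 m³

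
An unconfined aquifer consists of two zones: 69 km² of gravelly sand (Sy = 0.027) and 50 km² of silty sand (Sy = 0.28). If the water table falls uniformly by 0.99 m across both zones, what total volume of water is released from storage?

ΔV ≈ 1.57 × 10^7 m³

A₁ = 69 km² = 6.9 × 10^7 m²; A₂ = 50 km² = 5 × 10^7 m²
ΔV₁ = 0.027 × 6.9 × 10^7 × 0.99 = 1.844 × 10^6 m³
ΔV₂ = 0.28 × 5 × 10^7 × 0.99 = 1.386 × 10^7 m³
ΔV = ΔV₁ + ΔV₂ = 1.57 × 10^7 m³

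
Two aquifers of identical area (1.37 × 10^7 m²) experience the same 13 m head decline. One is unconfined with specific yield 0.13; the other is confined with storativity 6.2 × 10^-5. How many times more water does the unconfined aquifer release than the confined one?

ΔV_u / ΔV_c ≈ 2100

Unconfined: ΔV_u = Sy × A × Δh = 0.13 × 1.37 × 10^7 × 13 = 2.315 × 10^7 m³
Confined: ΔV_c = S × A × Δh = 6.2 × 10^-5 × 1.37 × 10^7 × 13 = 11040 m³
Ratio = ΔV_u / ΔV_c = Sy / S = 0.13 / 6.2 × 10^-5 = 2097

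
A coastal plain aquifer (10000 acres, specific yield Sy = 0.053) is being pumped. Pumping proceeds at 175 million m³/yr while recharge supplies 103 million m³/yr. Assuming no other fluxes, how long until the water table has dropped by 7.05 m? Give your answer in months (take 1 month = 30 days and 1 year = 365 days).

t ≈ 2.56 months

A = 10000 acres = 4.047 × 10^7 m²
ΔV = Sy × A × Δh = 0.053 × 4.047 × 10^7 × 7.05 = 1.512 × 10^7 m³
Net withdrawal = 175 − 103 = 72 million m³/yr = 1.973 × 10^5 m³/d
t = ΔV / Q = 1.512 × 10^7 m³ / 1.973 × 10^5 m³/d = 76.66 d
t = 76.66 d ≈ 2.555 months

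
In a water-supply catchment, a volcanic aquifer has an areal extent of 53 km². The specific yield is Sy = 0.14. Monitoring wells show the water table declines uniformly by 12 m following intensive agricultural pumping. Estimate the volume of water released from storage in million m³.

ΔV ≈ 89 million m³

A = 53 km² = 5.3 × 10^7 m²
ΔV = Sy × A × Δh = 0.14 × 5.3 × 10^7 m² × 12 m = 8.904 × 10^7 m³
ΔV = 8.904 × 10^7 m³ = 89.04 million m³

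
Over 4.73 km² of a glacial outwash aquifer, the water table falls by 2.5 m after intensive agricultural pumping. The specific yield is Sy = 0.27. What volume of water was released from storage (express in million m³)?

A = 4.73 km² = 4.73 × 10^6 m²
ΔV = Sy × A × Δh = 0.27 × 4.73 × 10^6 m² × 2.5 m = 3.193 × 10^6 m³
ΔV = 3.193 × 10^6 m³ = 3.193 million m³

ΔV ≈ 3.19 million m³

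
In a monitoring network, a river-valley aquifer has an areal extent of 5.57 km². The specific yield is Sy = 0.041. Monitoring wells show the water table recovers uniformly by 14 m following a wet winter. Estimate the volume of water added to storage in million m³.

A = 5.57 km² = 5.57 × 10^6 m²
ΔV = Sy × A × Δh = 0.041 × 5.57 × 10^6 m² × 14 m = 3.197 × 10^6 m³
ΔV = 3.197 × 10^6 m³ = 3.197 million m³

ΔV ≈ 3.2 million m³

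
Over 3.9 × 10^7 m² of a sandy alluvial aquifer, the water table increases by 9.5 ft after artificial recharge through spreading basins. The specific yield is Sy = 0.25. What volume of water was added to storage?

ΔV ≈ 2.82 × 10^7 m³

Δh = 9.5 ft = 2.896 m
ΔV = Sy × A × Δh = 0.25 × 3.9 × 10^7 m² × 2.896 m = 2.823 × 10^7 m³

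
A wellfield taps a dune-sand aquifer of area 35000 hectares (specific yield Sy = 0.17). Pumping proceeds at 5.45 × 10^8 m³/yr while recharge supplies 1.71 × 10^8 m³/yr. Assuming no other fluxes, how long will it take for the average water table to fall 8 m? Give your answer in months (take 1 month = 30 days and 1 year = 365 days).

t ≈ 15.5 months

A = 35000 hectares = 3.5 × 10^8 m²
ΔV = Sy × A × Δh = 0.17 × 3.5 × 10^8 × 8 = 4.76 × 10^8 m³
Net withdrawal = 5.45 × 10^8 − 1.71 × 10^8 = 3.74 × 10^8 m³/yr = 1.025 × 10^6 m³/d
t = ΔV / Q = 4.76 × 10^8 m³ / 1.025 × 10^6 m³/d = 464.5 d
t = 464.5 d ≈ 15.48 months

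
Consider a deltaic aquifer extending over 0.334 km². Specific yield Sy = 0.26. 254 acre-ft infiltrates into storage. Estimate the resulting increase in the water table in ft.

A = 0.334 km² = 3.34 × 10^5 m²
ΔV = 254 acre-ft = 3.133 × 10^5 m³
Δh = ΔV / (Sy × A) = 3.133 × 10^5 m³ / (0.26 × 3.34 × 10^5 m²) = 3.608 m
Δh = 3.608 m = 11.84 ft

Δh ≈ 11.8 ft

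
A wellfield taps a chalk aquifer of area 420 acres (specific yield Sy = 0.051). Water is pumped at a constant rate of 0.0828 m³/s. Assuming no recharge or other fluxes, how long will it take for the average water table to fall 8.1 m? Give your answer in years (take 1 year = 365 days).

t ≈ 0.269 years

A = 420 acres = 1.7 × 10^6 m²
ΔV = Sy × A × Δh = 0.051 × 1.7 × 10^6 × 8.1 = 7.021 × 10^5 m³
Q = 0.0828 m³/s = 7154 m³/d
t = ΔV / Q = 7.021 × 10^5 m³ / 7154 m³/d = 98.15 d
t = 98.15 d ≈ 0.2689 years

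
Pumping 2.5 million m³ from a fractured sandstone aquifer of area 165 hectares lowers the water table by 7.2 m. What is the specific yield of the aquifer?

Sy ≈ 0.21

A = 165 hectares = 1.65 × 10^6 m²
ΔV = 2.5 million m³ = 2.5 × 10^6 m³
Sy = ΔV / (A × Δh) = 2.5 × 10^6 m³ / (1.65 × 10^6 m² × 7.2 m) = 0.2104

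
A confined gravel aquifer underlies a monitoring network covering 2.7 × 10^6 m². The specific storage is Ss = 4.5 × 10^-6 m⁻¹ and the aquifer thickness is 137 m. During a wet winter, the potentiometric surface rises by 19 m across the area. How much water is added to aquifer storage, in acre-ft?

ΔV ≈ 25.6 acre-ft

S = Ss × b = 4.5 × 10^-6 m⁻¹ × 137 m = 6.165 × 10^-4
ΔV = S × A × Δh = 6.165 × 10^-4 × 2.7 × 10^6 m² × 19 m = 31630 m³
ΔV = 31630 m³ = 25.64 acre-ft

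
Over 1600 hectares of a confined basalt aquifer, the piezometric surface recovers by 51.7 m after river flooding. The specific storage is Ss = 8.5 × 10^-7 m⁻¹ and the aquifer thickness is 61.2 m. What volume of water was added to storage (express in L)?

S = Ss × b = 8.5 × 10^-7 m⁻¹ × 61.2 m = 5.202 × 10^-5
A = 1600 hectares = 1.6 × 10^7 m²
ΔV = S × A × Δh = 5.202 × 10^-5 × 1.6 × 10^7 m² × 51.7 m = 43030 m³
ΔV = 43030 m³ = 4.303 × 10^7 L

ΔV ≈ 4.3 × 10^7 L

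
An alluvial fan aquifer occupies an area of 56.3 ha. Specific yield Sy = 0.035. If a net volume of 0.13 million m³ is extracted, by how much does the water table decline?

Δh ≈ 6.6 m

A = 56.3 ha = 5.63 × 10^5 m²
ΔV = 0.13 million m³ = 1.3 × 10^5 m³
Δh = ΔV / (Sy × A) = 1.3 × 10^5 m³ / (0.035 × 5.63 × 10^5 m²) = 6.597 m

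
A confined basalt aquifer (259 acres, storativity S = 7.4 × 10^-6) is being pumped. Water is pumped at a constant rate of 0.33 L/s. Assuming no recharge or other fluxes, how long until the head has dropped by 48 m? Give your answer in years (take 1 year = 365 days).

A = 259 acres = 1.048 × 10^6 m²
ΔV = S × A × Δh = 7.4 × 10^-6 × 1.048 × 10^6 × 48 = 372.3 m³
Q = 0.33 L/s = 28.51 m³/d
t = ΔV / Q = 372.3 m³ / 28.51 m³/d = 13.06 d
t = 13.06 d ≈ 0.03577 years

t ≈ 0.0358 years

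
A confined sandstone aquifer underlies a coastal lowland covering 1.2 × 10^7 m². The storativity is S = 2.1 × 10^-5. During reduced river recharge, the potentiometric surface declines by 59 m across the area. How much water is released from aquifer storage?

ΔV = S × A × Δh = 2.1 × 10^-5 × 1.2 × 10^7 m² × 59 m = 14870 m³

ΔV ≈ 14900 m³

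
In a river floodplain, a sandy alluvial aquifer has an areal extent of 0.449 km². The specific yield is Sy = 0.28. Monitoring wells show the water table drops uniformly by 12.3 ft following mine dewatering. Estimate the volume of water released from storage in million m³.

A = 0.449 km² = 4.49 × 10^5 m²
Δh = 12.3 ft = 3.749 m
ΔV = Sy × A × Δh = 0.28 × 4.49 × 10^5 m² × 3.749 m = 4.713 × 10^5 m³
ΔV = 4.713 × 10^5 m³ = 0.4713 million m³

ΔV ≈ 0.471 million m³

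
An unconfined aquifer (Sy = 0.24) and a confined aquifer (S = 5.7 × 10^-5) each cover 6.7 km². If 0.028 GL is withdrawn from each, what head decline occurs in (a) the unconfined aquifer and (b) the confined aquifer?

Δh_u ≈ 0.0174 m; Δh_c ≈ 73.3 m

A = 6.7 km² = 6.7 × 10^6 m²
ΔV = 0.028 GL = 28000 m³
Unconfined: Δh_u = ΔV/(Sy·A) = 28000/(0.24 × 6.7 × 10^6) = 0.01741 m
Confined: Δh_c = ΔV/(S·A) = 28000/(5.7 × 10^-5 × 6.7 × 10^6) = 73.32 m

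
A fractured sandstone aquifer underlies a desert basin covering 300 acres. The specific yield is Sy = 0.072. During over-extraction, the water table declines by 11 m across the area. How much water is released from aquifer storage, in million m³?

A = 300 acres = 1.214 × 10^6 m²
ΔV = Sy × A × Δh = 0.072 × 1.214 × 10^6 m² × 11 m = 9.615 × 10^5 m³
ΔV = 9.615 × 10^5 m³ = 0.9615 million m³

ΔV ≈ 0.962 million m³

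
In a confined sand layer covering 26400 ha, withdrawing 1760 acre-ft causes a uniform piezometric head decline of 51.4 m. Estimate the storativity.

A = 26400 ha = 2.64 × 10^8 m²
ΔV = 1760 acre-ft = 2.171 × 10^6 m³
S = ΔV / (A × Δh) = 2.171 × 10^6 m³ / (2.64 × 10^8 m² × 51.4 m) = 1.6 × 10^-4

S ≈ 1.6 × 10^-4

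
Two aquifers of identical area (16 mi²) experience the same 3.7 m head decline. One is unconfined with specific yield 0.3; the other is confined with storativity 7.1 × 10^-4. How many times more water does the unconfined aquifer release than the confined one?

ΔV_u / ΔV_c ≈ 423

A = 16 mi² = 4.144 × 10^7 m²
Unconfined: ΔV_u = Sy × A × Δh = 0.3 × 4.144 × 10^7 × 3.7 = 4.6 × 10^7 m³
Confined: ΔV_c = S × A × Δh = 7.1 × 10^-4 × 4.144 × 10^7 × 3.7 = 1.089 × 10^5 m³
Ratio = ΔV_u / ΔV_c = Sy / S = 0.3 / 7.1 × 10^-4 = 422.5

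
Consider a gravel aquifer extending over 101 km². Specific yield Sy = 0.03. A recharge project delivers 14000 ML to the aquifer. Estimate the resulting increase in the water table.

A = 101 km² = 1.01 × 10^8 m²
ΔV = 14000 ML = 1.4 × 10^7 m³
Δh = ΔV / (Sy × A) = 1.4 × 10^7 m³ / (0.03 × 1.01 × 10^8 m²) = 4.62 m

Δh ≈ 4.62 m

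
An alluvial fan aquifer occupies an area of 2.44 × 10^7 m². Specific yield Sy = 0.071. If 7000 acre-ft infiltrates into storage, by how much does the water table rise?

ΔV = 7000 acre-ft = 8.634 × 10^6 m³
Δh = ΔV / (Sy × A) = 8.634 × 10^6 m³ / (0.071 × 2.44 × 10^7 m²) = 4.984 m

Δh ≈ 4.98 m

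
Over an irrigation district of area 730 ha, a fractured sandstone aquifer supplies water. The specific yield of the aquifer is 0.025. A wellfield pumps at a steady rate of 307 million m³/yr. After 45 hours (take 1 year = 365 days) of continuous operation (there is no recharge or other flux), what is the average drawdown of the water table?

Δh ≈ 8.64 m

A = 730 ha = 7.3 × 10^6 m²
Q = 307 million m³/yr = 8.411 × 10^5 m³/d
t = 45 hours = 1.875 d
ΔV = Q × t = 8.411 × 10^5 m³/d × 1.875 d = 1.577 × 10^6 m³
Δh = ΔV / (Sy × A) = 1.577 × 10^6 / (0.025 × 7.3 × 10^6) = 8.641 m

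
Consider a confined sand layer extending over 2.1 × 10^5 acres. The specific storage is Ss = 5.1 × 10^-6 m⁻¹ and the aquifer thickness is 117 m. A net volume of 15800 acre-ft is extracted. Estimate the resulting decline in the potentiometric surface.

S = Ss × b = 5.1 × 10^-6 m⁻¹ × 117 m = 5.967 × 10^-4
A = 2.1 × 10^5 acres = 8.498 × 10^8 m²
ΔV = 15800 acre-ft = 1.949 × 10^7 m³
Δh = ΔV / (S × A) = 1.949 × 10^7 m³ / (5.967 × 10^-4 × 8.498 × 10^8 m²) = 38.43 m

Δh ≈ 38.4 m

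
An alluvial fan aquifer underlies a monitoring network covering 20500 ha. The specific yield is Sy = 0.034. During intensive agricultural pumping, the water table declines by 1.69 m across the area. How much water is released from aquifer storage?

ΔV ≈ 1.18 × 10^7 m³

A = 20500 ha = 2.05 × 10^8 m²
ΔV = Sy × A × Δh = 0.034 × 2.05 × 10^8 m² × 1.69 m = 1.178 × 10^7 m³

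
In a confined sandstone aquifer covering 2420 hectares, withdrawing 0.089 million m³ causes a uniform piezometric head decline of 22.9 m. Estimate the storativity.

S ≈ 1.6 × 10^-4

A = 2420 hectares = 2.42 × 10^7 m²
ΔV = 0.089 million m³ = 89000 m³
S = ΔV / (A × Δh) = 89000 m³ / (2.42 × 10^7 m² × 22.9 m) = 1.606 × 10^-4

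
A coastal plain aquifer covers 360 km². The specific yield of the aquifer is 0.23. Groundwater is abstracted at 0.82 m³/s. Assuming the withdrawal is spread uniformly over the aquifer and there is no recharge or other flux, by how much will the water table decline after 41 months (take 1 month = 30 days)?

Δh ≈ 1.05 m

A = 360 km² = 3.6 × 10^8 m²
Q = 0.82 m³/s = 70850 m³/d
t = 41 months = 1230 d
ΔV = Q × t = 70850 m³/d × 1230 d = 8.714 × 10^7 m³
Δh = ΔV / (Sy × A) = 8.714 × 10^7 / (0.23 × 3.6 × 10^8) = 1.052 m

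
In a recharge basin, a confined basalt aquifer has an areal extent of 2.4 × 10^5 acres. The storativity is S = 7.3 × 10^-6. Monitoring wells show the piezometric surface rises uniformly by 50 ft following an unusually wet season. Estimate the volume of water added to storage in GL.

ΔV ≈ 0.108 GL

A = 2.4 × 10^5 acres = 9.712 × 10^8 m²
Δh = 50 ft = 15.24 m
ΔV = S × A × Δh = 7.3 × 10^-6 × 9.712 × 10^8 m² × 15.24 m = 1.081 × 10^5 m³
ΔV = 1.081 × 10^5 m³ = 0.1081 GL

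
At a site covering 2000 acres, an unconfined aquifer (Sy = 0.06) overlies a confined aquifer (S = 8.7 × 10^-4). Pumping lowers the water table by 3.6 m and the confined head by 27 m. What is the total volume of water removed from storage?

ΔV ≈ 1.94 × 10^6 m³

A = 2000 acres = 8.094 × 10^6 m²
Unconfined: ΔV_u = Sy × A × Δh_u = 0.06 × 8.094 × 10^6 × 3.6 = 1.748 × 10^6 m³
Confined: ΔV_c = S × A × Δh_c = 8.7 × 10^-4 × 8.094 × 10^6 × 27 = 1.901 × 10^5 m³
Total ΔV = 1.748 × 10^6 + 1.901 × 10^5 = 1.938 × 10^6 m³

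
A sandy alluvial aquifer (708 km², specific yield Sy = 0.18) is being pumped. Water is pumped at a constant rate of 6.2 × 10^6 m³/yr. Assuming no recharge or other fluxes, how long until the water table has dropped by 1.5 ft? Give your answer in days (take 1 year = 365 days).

t ≈ 3430 days

A = 708 km² = 7.08 × 10^8 m²
Δh = 1.5 ft = 0.4572 m
ΔV = Sy × A × Δh = 0.18 × 7.08 × 10^8 × 0.4572 = 5.827 × 10^7 m³
Q = 6.2 × 10^6 m³/yr = 16990 m³/d
t = ΔV / Q = 5.827 × 10^7 m³ / 16990 m³/d = 3430 d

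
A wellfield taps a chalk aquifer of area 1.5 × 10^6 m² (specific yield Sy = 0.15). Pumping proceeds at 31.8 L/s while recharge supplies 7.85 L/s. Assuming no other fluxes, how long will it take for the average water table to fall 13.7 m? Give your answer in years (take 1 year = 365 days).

ΔV = Sy × A × Δh = 0.15 × 1.5 × 10^6 × 13.7 = 3.083 × 10^6 m³
Net withdrawal = 31.8 − 7.85 = 23.95 L/s = 2069 m³/d
t = ΔV / Q = 3.083 × 10^6 m³ / 2069 m³/d = 1490 d
t = 1490 d ≈ 4.081 years

t ≈ 4.08 years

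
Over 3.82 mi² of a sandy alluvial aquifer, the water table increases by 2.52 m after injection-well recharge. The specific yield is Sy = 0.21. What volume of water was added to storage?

A = 3.82 mi² = 9.894 × 10^6 m²
ΔV = Sy × A × Δh = 0.21 × 9.894 × 10^6 m² × 2.52 m = 5.236 × 10^6 m³

ΔV ≈ 5.24 × 10^6 m³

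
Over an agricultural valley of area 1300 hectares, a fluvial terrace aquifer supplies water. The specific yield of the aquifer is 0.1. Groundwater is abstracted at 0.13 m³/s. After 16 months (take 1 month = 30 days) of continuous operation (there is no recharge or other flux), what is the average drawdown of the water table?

A = 1300 hectares = 1.3 × 10^7 m²
Q = 0.13 m³/s = 11230 m³/d
t = 16 months = 480 d
ΔV = Q × t = 11230 m³/d × 480 d = 5.391 × 10^6 m³
Δh = ΔV / (Sy × A) = 5.391 × 10^6 / (0.1 × 1.3 × 10^7) = 4.147 m

Δh ≈ 4.15 m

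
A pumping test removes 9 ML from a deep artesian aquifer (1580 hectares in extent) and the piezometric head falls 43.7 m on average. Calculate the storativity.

S ≈ 1.3 × 10^-5

A = 1580 hectares = 1.58 × 10^7 m²
ΔV = 9 ML = 9000 m³
S = ΔV / (A × Δh) = 9000 m³ / (1.58 × 10^7 m² × 43.7 m) = 1.303 × 10^-5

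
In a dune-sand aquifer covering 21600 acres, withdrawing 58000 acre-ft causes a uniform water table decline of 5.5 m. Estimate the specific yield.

A = 21600 acres = 8.741 × 10^7 m²
ΔV = 58000 acre-ft = 7.154 × 10^7 m³
Sy = ΔV / (A × Δh) = 7.154 × 10^7 m³ / (8.741 × 10^7 m² × 5.5 m) = 0.1488

Sy ≈ 0.15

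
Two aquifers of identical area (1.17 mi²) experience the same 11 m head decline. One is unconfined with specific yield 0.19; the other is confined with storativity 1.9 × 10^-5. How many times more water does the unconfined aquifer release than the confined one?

A = 1.17 mi² = 3.03 × 10^6 m²
Unconfined: ΔV_u = Sy × A × Δh = 0.19 × 3.03 × 10^6 × 11 = 6.333 × 10^6 m³
Confined: ΔV_c = S × A × Δh = 1.9 × 10^-5 × 3.03 × 10^6 × 11 = 633.3 m³
Ratio = ΔV_u / ΔV_c = Sy / S = 0.19 / 1.9 × 10^-5 = 10000

ΔV_u / ΔV_c ≈ 10000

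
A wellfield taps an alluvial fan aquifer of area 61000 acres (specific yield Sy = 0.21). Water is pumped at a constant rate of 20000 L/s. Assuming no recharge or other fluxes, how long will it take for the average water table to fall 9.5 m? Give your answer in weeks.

t ≈ 40.7 weeks

A = 61000 acres = 2.469 × 10^8 m²
ΔV = Sy × A × Δh = 0.21 × 2.469 × 10^8 × 9.5 = 4.925 × 10^8 m³
Q = 20000 L/s = 1.728 × 10^6 m³/d
t = ΔV / Q = 4.925 × 10^8 m³ / 1.728 × 10^6 m³/d = 285 d
t = 285 d ≈ 40.71 weeks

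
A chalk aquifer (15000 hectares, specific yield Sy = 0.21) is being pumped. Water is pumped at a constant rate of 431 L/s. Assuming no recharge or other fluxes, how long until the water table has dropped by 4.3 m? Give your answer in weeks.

A = 15000 hectares = 1.5 × 10^8 m²
ΔV = Sy × A × Δh = 0.21 × 1.5 × 10^8 × 4.3 = 1.355 × 10^8 m³
Q = 431 L/s = 37240 m³/d
t = ΔV / Q = 1.355 × 10^8 m³ / 37240 m³/d = 3637 d
t = 3637 d ≈ 519.6 weeks

t ≈ 520 weeks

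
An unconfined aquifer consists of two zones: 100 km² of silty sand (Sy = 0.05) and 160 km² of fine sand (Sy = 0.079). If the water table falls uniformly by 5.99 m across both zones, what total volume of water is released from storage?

A₁ = 100 km² = 1 × 10^8 m²; A₂ = 160 km² = 1.6 × 10^8 m²
ΔV₁ = 0.05 × 1 × 10^8 × 5.99 = 2.995 × 10^7 m³
ΔV₂ = 0.079 × 1.6 × 10^8 × 5.99 = 7.571 × 10^7 m³
ΔV = ΔV₁ + ΔV₂ = 1.057 × 10^8 m³

ΔV ≈ 1.06 × 10^8 m³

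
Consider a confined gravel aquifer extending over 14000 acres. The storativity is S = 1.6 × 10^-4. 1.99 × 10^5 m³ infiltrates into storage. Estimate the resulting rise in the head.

A = 14000 acres = 5.666 × 10^7 m²
Δh = ΔV / (S × A) = 1.99 × 10^5 m³ / (1.6 × 10^-4 × 5.666 × 10^7 m²) = 21.95 m

Δh ≈ 22 m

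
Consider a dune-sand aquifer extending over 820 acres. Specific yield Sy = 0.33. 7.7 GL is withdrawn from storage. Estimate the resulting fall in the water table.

Δh ≈ 7.03 m

A = 820 acres = 3.318 × 10^6 m²
ΔV = 7.7 GL = 7.7 × 10^6 m³
Δh = ΔV / (Sy × A) = 7.7 × 10^6 m³ / (0.33 × 3.318 × 10^6 m²) = 7.031 m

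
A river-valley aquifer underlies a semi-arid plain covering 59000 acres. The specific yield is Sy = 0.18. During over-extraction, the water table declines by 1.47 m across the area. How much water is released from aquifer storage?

ΔV ≈ 6.32 × 10^7 m³

A = 59000 acres = 2.388 × 10^8 m²
ΔV = Sy × A × Δh = 0.18 × 2.388 × 10^8 m² × 1.47 m = 6.318 × 10^7 m³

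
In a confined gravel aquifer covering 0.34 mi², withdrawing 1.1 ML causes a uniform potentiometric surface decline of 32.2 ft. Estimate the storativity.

A = 0.34 mi² = 8.806 × 10^5 m²
Δh = 32.2 ft = 9.815 m
ΔV = 1.1 ML = 1100 m³
S = ΔV / (A × Δh) = 1100 m³ / (8.806 × 10^5 m² × 9.815 m) = 1.273 × 10^-4

S ≈ 1.3 × 10^-4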